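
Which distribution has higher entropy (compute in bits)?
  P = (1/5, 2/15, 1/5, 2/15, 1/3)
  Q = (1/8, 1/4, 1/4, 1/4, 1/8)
Q

Computing entropies in bits:
H(P) = 2.2323
H(Q) = 2.2500

Distribution Q has higher entropy.

Intuition: The distribution closer to uniform (more spread out) has higher entropy.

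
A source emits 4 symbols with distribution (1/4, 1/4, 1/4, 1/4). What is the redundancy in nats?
0.0000 nats

Redundancy measures how far a source is from maximum entropy:
R = H_max - H(X)

Maximum entropy for 4 symbols: H_max = log_e(4) = 1.3863 nats
Actual entropy: H(X) = 1.3863 nats
Redundancy: R = 1.3863 - 1.3863 = 0.0000 nats

This redundancy represents potential for compression: the source could be compressed by 0.0000 nats per symbol.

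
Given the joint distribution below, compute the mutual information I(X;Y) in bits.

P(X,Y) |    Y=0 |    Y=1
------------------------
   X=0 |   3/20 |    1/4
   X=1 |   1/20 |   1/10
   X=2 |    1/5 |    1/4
0.0054 bits

Mutual information: I(X;Y) = H(X) + H(Y) - H(X,Y)

Marginals:
P(X) = (2/5, 3/20, 9/20), H(X) = 1.4577 bits
P(Y) = (2/5, 3/5), H(Y) = 0.9710 bits

Joint entropy: H(X,Y) = 2.4232 bits

I(X;Y) = 1.4577 + 0.9710 - 2.4232 = 0.0054 bits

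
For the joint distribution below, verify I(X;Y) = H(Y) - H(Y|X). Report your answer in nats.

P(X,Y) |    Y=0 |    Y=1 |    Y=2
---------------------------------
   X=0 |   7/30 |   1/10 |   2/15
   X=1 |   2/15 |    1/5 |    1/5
I(X;Y) = 0.0353 nats

Mutual information has multiple equivalent forms:
- I(X;Y) = H(X) - H(X|Y)
- I(X;Y) = H(Y) - H(Y|X)
- I(X;Y) = H(X) + H(Y) - H(X,Y)

Computing all quantities:
H(X) = 0.6909, H(Y) = 1.0953, H(X,Y) = 1.7509
H(X|Y) = 0.6556, H(Y|X) = 1.0600

Verification:
H(X) - H(X|Y) = 0.6909 - 0.6556 = 0.0353
H(Y) - H(Y|X) = 1.0953 - 1.0600 = 0.0353
H(X) + H(Y) - H(X,Y) = 0.6909 + 1.0953 - 1.7509 = 0.0353

All forms give I(X;Y) = 0.0353 nats. ✓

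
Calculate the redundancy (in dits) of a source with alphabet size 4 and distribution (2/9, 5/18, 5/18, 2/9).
0.0027 dits

Redundancy measures how far a source is from maximum entropy:
R = H_max - H(X)

Maximum entropy for 4 symbols: H_max = log_10(4) = 0.6021 dits
Actual entropy: H(X) = 0.5994 dits
Redundancy: R = 0.6021 - 0.5994 = 0.0027 dits

This redundancy represents potential for compression: the source could be compressed by 0.0027 dits per symbol.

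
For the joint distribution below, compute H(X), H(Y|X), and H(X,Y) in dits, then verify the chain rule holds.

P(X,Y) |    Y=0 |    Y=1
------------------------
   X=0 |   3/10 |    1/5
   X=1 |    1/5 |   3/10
H(X,Y) = 0.5933, H(X) = 0.3010, H(Y|X) = 0.2923 (all in dits)

Chain rule: H(X,Y) = H(X) + H(Y|X)

Left side — joint entropy directly:
H(X,Y) = -Σ p(x,y) log p(x,y) = 0.5933 dits

Right side — compute H(Y|X) from the conditional distributions:
P(X) = (1/2, 1/2), so H(X) = 0.3010 dits
H(Y|X) = Σ_x P(X=x) · H(Y|X=x):
  P(Y|X=0) = (3/5, 2/5), H(Y|X=0) = 0.2923, weight P(X=0) = 1/2
  P(Y|X=1) = (2/5, 3/5), H(Y|X=1) = 0.2923, weight P(X=1) = 1/2
H(Y|X) = 0.2923 dits

H(X) + H(Y|X) = 0.3010 + 0.2923 = 0.5933 dits

Both sides equal 0.5933 dits. ✓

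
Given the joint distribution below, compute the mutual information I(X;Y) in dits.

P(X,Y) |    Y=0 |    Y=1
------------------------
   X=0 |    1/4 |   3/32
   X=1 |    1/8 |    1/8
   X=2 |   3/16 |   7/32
0.0131 dits

Mutual information: I(X;Y) = H(X) + H(Y) - H(X,Y)

Marginals:
P(X) = (11/32, 1/4, 13/32), H(X) = 0.4689 dits
P(Y) = (9/16, 7/16), H(Y) = 0.2976 dits

Joint entropy: H(X,Y) = 0.7534 dits

I(X;Y) = 0.4689 + 0.2976 - 0.7534 = 0.0131 dits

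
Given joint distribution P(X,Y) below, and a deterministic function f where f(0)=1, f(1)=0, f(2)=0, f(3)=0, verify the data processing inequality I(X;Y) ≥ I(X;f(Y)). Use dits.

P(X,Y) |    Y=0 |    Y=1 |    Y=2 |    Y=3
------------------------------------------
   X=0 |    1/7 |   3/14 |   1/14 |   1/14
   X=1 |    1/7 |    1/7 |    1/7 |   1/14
I(X;Y) = 0.0084, I(X;f(Y)) = 0.0000, inequality holds: 0.0084 ≥ 0.0000

Data Processing Inequality: For any Markov chain X → Y → Z, we have I(X;Y) ≥ I(X;Z).

Here Z = f(Y) is a deterministic function of Y, forming X → Y → Z.

Original I(X;Y) = 0.0084 dits

After applying f:
P(X,Z) where Z=f(Y):
- P(X,Z=0) = P(X,Y=1) + P(X,Y=2) + P(X,Y=3)
- P(X,Z=1) = P(X,Y=0)

I(X;Z) = I(X;f(Y)) = 0.0000 dits

Verification: 0.0084 ≥ 0.0000 ✓

Information cannot be created by processing; the function f can only lose information about X.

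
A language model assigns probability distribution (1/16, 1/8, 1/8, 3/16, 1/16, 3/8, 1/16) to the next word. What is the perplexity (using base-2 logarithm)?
5.5924

Perplexity is 2^H (or exp(H) for natural log).

First, H = -Σ p log p = 2.4835 bits
Perplexity = 2^2.4835 = 5.5924

Interpretation: The model's uncertainty is equivalent to choosing uniformly among 5.6 options.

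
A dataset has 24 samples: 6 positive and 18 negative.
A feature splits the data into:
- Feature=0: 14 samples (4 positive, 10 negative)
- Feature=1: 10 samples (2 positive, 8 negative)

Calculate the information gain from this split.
0.0070 bits

Information Gain = H(Y) - H(Y|Feature)

Before split:
P(positive) = 6/24 = 0.2500
H(Y) = 0.8113 bits

After split:
Feature=0: H = 0.8631 bits (weight = 14/24)
Feature=1: H = 0.7219 bits (weight = 10/24)
H(Y|Feature) = (14/24)×0.8631 + (10/24)×0.7219 = 0.8043 bits

Information Gain = 0.8113 - 0.8043 = 0.0070 bits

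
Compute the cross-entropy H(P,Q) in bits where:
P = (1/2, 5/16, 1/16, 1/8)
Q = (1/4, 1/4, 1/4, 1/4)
2.0000 bits

Cross-entropy: H(P,Q) = -Σ p(x) log q(x)

Alternatively: H(P,Q) = H(P) + D_KL(P||Q)
H(P) = 1.6494 bits
D_KL(P||Q) = 0.3506 bits

H(P,Q) = 1.6494 + 0.3506 = 2.0000 bits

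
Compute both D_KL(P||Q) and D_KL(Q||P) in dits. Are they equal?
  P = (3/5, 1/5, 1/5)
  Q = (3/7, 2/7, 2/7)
D_KL(P||Q) = 0.0257, D_KL(Q||P) = 0.0259

KL divergence is not symmetric: D_KL(P||Q) ≠ D_KL(Q||P) in general.

D_KL(P||Q) = 0.0257 dits
D_KL(Q||P) = 0.0259 dits

No, they are not equal!

This asymmetry is why KL divergence is not a true distance metric.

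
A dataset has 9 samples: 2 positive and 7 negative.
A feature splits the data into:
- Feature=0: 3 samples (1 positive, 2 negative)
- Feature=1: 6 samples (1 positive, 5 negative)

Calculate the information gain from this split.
0.0248 bits

Information Gain = H(Y) - H(Y|Feature)

Before split:
P(positive) = 2/9 = 0.2222
H(Y) = 0.7642 bits

After split:
Feature=0: H = 0.9183 bits (weight = 3/9)
Feature=1: H = 0.6500 bits (weight = 6/9)
H(Y|Feature) = (3/9)×0.9183 + (6/9)×0.6500 = 0.7394 bits

Information Gain = 0.7642 - 0.7394 = 0.0248 bits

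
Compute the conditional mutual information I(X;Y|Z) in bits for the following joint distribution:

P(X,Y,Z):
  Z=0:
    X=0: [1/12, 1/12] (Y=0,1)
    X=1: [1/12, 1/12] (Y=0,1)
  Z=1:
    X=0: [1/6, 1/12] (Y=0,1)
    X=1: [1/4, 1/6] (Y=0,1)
0.0022 bits

Conditional mutual information: I(X;Y|Z) = H(X|Z) + H(Y|Z) - H(X,Y|Z)

H(Z) = 0.9183
H(X,Z) = 1.8879 → H(X|Z) = 0.9696
H(Y,Z) = 1.8879 → H(Y|Z) = 0.9696
H(X,Y,Z) = 2.8554 → H(X,Y|Z) = 1.9371

I(X;Y|Z) = 0.9696 + 0.9696 - 1.9371 = 0.0022 bits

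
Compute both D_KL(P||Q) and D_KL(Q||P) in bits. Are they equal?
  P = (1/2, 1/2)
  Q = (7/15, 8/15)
D_KL(P||Q) = 0.0032, D_KL(Q||P) = 0.0032

KL divergence is not symmetric: D_KL(P||Q) ≠ D_KL(Q||P) in general.

D_KL(P||Q) = 0.0032 bits
D_KL(Q||P) = 0.0032 bits

In this case they happen to be equal (to 4 decimal places).

This asymmetry is why KL divergence is not a true distance metric.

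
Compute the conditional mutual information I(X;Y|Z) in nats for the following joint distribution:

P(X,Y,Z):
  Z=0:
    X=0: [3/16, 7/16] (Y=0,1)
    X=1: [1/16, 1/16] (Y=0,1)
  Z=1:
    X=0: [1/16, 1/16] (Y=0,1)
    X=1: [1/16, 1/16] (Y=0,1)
0.0090 nats

Conditional mutual information: I(X;Y|Z) = H(X|Z) + H(Y|Z) - H(X,Y|Z)

H(Z) = 0.5623
H(X,Z) = 1.0735 → H(X|Z) = 0.5112
H(Y,Z) = 1.2130 → H(Y|Z) = 0.6507
H(X,Y,Z) = 1.7153 → H(X,Y|Z) = 1.1529

I(X;Y|Z) = 0.5112 + 0.6507 - 1.1529 = 0.0090 nats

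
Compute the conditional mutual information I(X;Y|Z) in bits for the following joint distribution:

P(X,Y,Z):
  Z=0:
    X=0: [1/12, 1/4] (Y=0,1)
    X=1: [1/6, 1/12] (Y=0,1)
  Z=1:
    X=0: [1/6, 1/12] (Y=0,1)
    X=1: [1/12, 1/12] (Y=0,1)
0.0830 bits

Conditional mutual information: I(X;Y|Z) = H(X|Z) + H(Y|Z) - H(X,Y|Z)

H(Z) = 0.9799
H(X,Z) = 1.9591 → H(X|Z) = 0.9793
H(Y,Z) = 1.9591 → H(Y|Z) = 0.9793
H(X,Y,Z) = 2.8554 → H(X,Y|Z) = 1.8755

I(X;Y|Z) = 0.9793 + 0.9793 - 1.8755 = 0.0830 bits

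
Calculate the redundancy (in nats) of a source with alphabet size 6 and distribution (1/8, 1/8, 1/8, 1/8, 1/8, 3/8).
0.1243 nats

Redundancy measures how far a source is from maximum entropy:
R = H_max - H(X)

Maximum entropy for 6 symbols: H_max = log_e(6) = 1.7918 nats
Actual entropy: H(X) = 1.6675 nats
Redundancy: R = 1.7918 - 1.6675 = 0.1243 nats

This redundancy represents potential for compression: the source could be compressed by 0.1243 nats per symbol.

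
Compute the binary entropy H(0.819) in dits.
0.2054 dits

The binary entropy function is:
H(p) = -p log(p) - (1-p) log(1-p)

H(0.819) = -0.819 × log_10(0.819) - 0.181 × log_10(0.181)
H(0.819) = 0.2054 dits

Note: Binary entropy is maximized at p=0.5 (H=1 bit) and minimized at p=0 or p=1 (H=0).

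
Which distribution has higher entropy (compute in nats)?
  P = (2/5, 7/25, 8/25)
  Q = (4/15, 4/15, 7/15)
P

Computing entropies in nats:
H(P) = 1.0876
H(Q) = 1.0606

Distribution P has higher entropy.

Intuition: The distribution closer to uniform (more spread out) has higher entropy.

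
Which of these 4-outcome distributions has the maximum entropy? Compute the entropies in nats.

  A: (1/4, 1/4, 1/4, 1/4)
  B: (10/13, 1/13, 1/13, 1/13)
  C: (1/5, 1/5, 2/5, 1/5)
A

For a discrete distribution over n outcomes, entropy is maximized by the uniform distribution.

Computing entropies:
H(A) = 1.3863 nats
H(B) = 0.7937 nats
H(C) = 1.3322 nats

The uniform distribution (where all probabilities equal 1/4) achieves the maximum entropy of log_e(4) = 1.3863 nats.

Distribution A has the highest entropy.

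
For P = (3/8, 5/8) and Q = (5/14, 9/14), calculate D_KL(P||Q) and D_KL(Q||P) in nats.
D_KL(P||Q) = 0.0007, D_KL(Q||P) = 0.0007

KL divergence is not symmetric: D_KL(P||Q) ≠ D_KL(Q||P) in general.

D_KL(P||Q) = 0.0007 nats
D_KL(Q||P) = 0.0007 nats

In this case they happen to be equal (to 4 decimal places).

This asymmetry is why KL divergence is not a true distance metric.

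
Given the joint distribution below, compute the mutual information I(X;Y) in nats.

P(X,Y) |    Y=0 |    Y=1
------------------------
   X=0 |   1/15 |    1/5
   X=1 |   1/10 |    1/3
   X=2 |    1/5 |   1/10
0.0822 nats

Mutual information: I(X;Y) = H(X) + H(Y) - H(X,Y)

Marginals:
P(X) = (4/15, 13/30, 3/10), H(X) = 1.0760 nats
P(Y) = (11/30, 19/30), H(Y) = 0.6572 nats

Joint entropy: H(X,Y) = 1.6510 nats

I(X;Y) = 1.0760 + 0.6572 - 1.6510 = 0.0822 nats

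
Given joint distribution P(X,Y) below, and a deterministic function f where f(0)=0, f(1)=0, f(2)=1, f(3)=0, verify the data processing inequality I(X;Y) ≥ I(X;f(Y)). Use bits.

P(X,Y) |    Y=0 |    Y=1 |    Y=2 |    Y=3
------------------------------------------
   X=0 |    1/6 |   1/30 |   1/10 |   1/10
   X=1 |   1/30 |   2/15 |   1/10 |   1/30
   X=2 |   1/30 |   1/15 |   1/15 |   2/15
I(X;Y) = 0.1900, I(X;f(Y)) = 0.0074, inequality holds: 0.1900 ≥ 0.0074

Data Processing Inequality: For any Markov chain X → Y → Z, we have I(X;Y) ≥ I(X;Z).

Here Z = f(Y) is a deterministic function of Y, forming X → Y → Z.

Original I(X;Y) = 0.1900 bits

After applying f:
P(X,Z) where Z=f(Y):
- P(X,Z=0) = P(X,Y=0) + P(X,Y=1) + P(X,Y=3)
- P(X,Z=1) = P(X,Y=2)

I(X;Z) = I(X;f(Y)) = 0.0074 bits

Verification: 0.1900 ≥ 0.0074 ✓

Information cannot be created by processing; the function f can only lose information about X.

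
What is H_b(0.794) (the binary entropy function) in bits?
0.7338 bits

The binary entropy function is:
H(p) = -p log(p) - (1-p) log(1-p)

H(0.794) = -0.794 × log_2(0.794) - 0.206 × log_2(0.206)
H(0.794) = 0.7338 bits

Note: Binary entropy is maximized at p=0.5 (H=1 bit) and minimized at p=0 or p=1 (H=0).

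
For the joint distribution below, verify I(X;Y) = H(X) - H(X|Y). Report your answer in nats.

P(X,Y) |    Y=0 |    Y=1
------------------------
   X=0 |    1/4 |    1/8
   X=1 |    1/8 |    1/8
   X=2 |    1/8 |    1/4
I(X;Y) = 0.0425 nats

Mutual information has multiple equivalent forms:
- I(X;Y) = H(X) - H(X|Y)
- I(X;Y) = H(Y) - H(Y|X)
- I(X;Y) = H(X) + H(Y) - H(X,Y)

Computing all quantities:
H(X) = 1.0822, H(Y) = 0.6931, H(X,Y) = 1.7329
H(X|Y) = 1.0397, H(Y|X) = 0.6507

Verification:
H(X) - H(X|Y) = 1.0822 - 1.0397 = 0.0425
H(Y) - H(Y|X) = 0.6931 - 0.6507 = 0.0425
H(X) + H(Y) - H(X,Y) = 1.0822 + 0.6931 - 1.7329 = 0.0425

All forms give I(X;Y) = 0.0425 nats. ✓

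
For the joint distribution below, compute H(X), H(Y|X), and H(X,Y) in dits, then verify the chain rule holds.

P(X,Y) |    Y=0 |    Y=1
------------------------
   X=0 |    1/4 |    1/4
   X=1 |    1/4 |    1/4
H(X,Y) = 0.6021, H(X) = 0.3010, H(Y|X) = 0.3010 (all in dits)

Chain rule: H(X,Y) = H(X) + H(Y|X)

Left side — joint entropy directly:
H(X,Y) = -Σ p(x,y) log p(x,y) = 0.6021 dits

Right side — compute H(Y|X) from the conditional distributions:
P(X) = (1/2, 1/2), so H(X) = 0.3010 dits
H(Y|X) = Σ_x P(X=x) · H(Y|X=x):
  P(Y|X=0) = (1/2, 1/2), H(Y|X=0) = 0.3010, weight P(X=0) = 1/2
  P(Y|X=1) = (1/2, 1/2), H(Y|X=1) = 0.3010, weight P(X=1) = 1/2
H(Y|X) = 0.3010 dits

H(X) + H(Y|X) = 0.3010 + 0.3010 = 0.6021 dits

Both sides equal 0.6021 dits. ✓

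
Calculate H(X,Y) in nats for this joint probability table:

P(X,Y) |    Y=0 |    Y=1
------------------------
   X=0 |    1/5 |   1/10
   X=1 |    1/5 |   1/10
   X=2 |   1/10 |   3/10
1.6957 nats

Joint entropy is H(X,Y) = -Σ_{x,y} p(x,y) log p(x,y).

Summing over all non-zero entries:
H(X,Y) = -[1/5·log_e(1/5) + 1/10·log_e(1/10) + 1/5·log_e(1/5) + 1/10·log_e(1/10) + 1/10·log_e(1/10) + 3/10·log_e(3/10)]
H(X,Y) = 1.6957 nats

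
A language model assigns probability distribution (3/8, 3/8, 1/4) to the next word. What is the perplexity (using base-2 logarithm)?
2.9512

Perplexity is 2^H (or exp(H) for natural log).

First, H = -Σ p log p = 1.5613 bits
Perplexity = 2^1.5613 = 2.9512

Interpretation: The model's uncertainty is equivalent to choosing uniformly among 3.0 options.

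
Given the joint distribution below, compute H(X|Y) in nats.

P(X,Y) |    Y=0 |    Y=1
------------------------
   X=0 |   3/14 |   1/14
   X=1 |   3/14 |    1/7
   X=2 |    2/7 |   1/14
1.0748 nats

Using the chain rule: H(X|Y) = H(X,Y) - H(Y)

First, compute H(X,Y) = 1.6731 nats

Marginal P(Y) = (5/7, 2/7)
H(Y) = 0.5983 nats

H(X|Y) = H(X,Y) - H(Y) = 1.6731 - 0.5983 = 1.0748 nats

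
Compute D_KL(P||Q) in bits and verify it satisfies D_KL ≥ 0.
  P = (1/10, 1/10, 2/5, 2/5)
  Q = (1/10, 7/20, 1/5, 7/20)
0.2963 bits

KL divergence satisfies the Gibbs inequality: D_KL(P||Q) ≥ 0 for all distributions P, Q.

D_KL(P||Q) = Σ p(x) log(p(x)/q(x))
Term by term:
  x=0: 1/10 × log_2[(1/10)/(1/10)] = 0.0000
  x=1: 1/10 × log_2[(1/10)/(7/20)] = -0.1807
  x=2: 2/5 × log_2[(2/5)/(1/5)] = 0.4000
  x=3: 2/5 × log_2[(2/5)/(7/20)] = 0.0771
D_KL(P||Q) = 0.2963 bits

D_KL(P||Q) = 0.2963 ≥ 0 ✓

This non-negativity is a fundamental property: relative entropy cannot be negative because it measures how different Q is from P.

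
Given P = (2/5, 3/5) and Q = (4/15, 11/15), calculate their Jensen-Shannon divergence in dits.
0.0044 dits

Jensen-Shannon divergence is:
JSD(P||Q) = 0.5 × D_KL(P||M) + 0.5 × D_KL(Q||M)
where M = 0.5 × (P + Q) is the mixture distribution.

M = 0.5 × (2/5, 3/5) + 0.5 × (4/15, 11/15) = (1/3, 2/3)

D_KL(P||M) = 0.0042 dits
D_KL(Q||M) = 0.0045 dits

JSD(P||Q) = 0.5 × 0.0042 + 0.5 × 0.0045 = 0.0044 dits

Unlike KL divergence, JSD is symmetric and bounded: 0 ≤ JSD ≤ log(2).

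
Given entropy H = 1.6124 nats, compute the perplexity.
5.0148

Perplexity is e^H (or exp(H) for natural log).

H = 1.6124 nats
Perplexity = e^1.6124 = 5.0148

Interpretation: The model's uncertainty is equivalent to choosing uniformly among 5.0 options.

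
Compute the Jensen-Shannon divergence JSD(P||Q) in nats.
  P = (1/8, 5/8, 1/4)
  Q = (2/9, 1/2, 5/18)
0.0107 nats

Jensen-Shannon divergence is:
JSD(P||Q) = 0.5 × D_KL(P||M) + 0.5 × D_KL(Q||M)
where M = 0.5 × (P + Q) is the mixture distribution.

M = 0.5 × (1/8, 5/8, 1/4) + 0.5 × (2/9, 1/2, 5/18) = (0.173611, 9/16, 0.263889)

D_KL(P||M) = 0.0113 nats
D_KL(Q||M) = 0.0102 nats

JSD(P||Q) = 0.5 × 0.0113 + 0.5 × 0.0102 = 0.0107 nats

Unlike KL divergence, JSD is symmetric and bounded: 0 ≤ JSD ≤ log(2).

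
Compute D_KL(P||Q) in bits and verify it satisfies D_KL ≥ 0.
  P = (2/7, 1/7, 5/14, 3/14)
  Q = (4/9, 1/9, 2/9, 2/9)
0.1029 bits

KL divergence satisfies the Gibbs inequality: D_KL(P||Q) ≥ 0 for all distributions P, Q.

D_KL(P||Q) = Σ p(x) log(p(x)/q(x))
Term by term:
  x=0: 2/7 × log_2[(2/7)/(4/9)] = -0.1821
  x=1: 1/7 × log_2[(1/7)/(1/9)] = 0.0518
  x=2: 5/14 × log_2[(5/14)/(2/9)] = 0.2445
  x=3: 3/14 × log_2[(3/14)/(2/9)] = -0.0112
D_KL(P||Q) = 0.1029 bits

D_KL(P||Q) = 0.1029 ≥ 0 ✓

This non-negativity is a fundamental property: relative entropy cannot be negative because it measures how different Q is from P.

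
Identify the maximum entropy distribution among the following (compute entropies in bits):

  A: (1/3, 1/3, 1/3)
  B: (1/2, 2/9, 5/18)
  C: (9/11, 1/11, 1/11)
A

For a discrete distribution over n outcomes, entropy is maximized by the uniform distribution.

Computing entropies:
H(A) = 1.5850 bits
H(B) = 1.4955 bits
H(C) = 0.8659 bits

The uniform distribution (where all probabilities equal 1/3) achieves the maximum entropy of log_2(3) = 1.5850 bits.

Distribution A has the highest entropy.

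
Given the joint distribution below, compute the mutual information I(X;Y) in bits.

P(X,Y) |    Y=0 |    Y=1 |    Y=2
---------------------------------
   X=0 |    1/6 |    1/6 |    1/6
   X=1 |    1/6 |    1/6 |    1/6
0.0000 bits

Mutual information: I(X;Y) = H(X) + H(Y) - H(X,Y)

Marginals:
P(X) = (1/2, 1/2), H(X) = 1.0000 bits
P(Y) = (1/3, 1/3, 1/3), H(Y) = 1.5850 bits

Joint entropy: H(X,Y) = 2.5850 bits

I(X;Y) = 1.0000 + 1.5850 - 2.5850 = 0.0000 bits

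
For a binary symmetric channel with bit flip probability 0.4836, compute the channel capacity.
0.0008 bits

For a binary symmetric channel (BSC) with error probability p:
Capacity C = 1 - H(p) bits per symbol

where H(p) = -p log₂(p) - (1-p) log₂(1-p) is the binary entropy function.

H(0.4836) = 0.9992 bits
C = 1 - 0.9992 = 0.0008 bits per symbol

This means we can reliably transmit up to 0.0008 bits of information per channel use.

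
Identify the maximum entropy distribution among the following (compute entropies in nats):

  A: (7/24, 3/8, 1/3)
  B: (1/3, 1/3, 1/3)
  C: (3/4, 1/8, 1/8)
B

For a discrete distribution over n outcomes, entropy is maximized by the uniform distribution.

Computing entropies:
H(A) = 1.0934 nats
H(B) = 1.0986 nats
H(C) = 0.7356 nats

The uniform distribution (where all probabilities equal 1/3) achieves the maximum entropy of log_e(3) = 1.0986 nats.

Distribution B has the highest entropy.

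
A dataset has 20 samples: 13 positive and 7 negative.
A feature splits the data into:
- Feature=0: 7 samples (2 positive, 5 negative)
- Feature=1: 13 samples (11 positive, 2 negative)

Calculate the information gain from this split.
0.2294 bits

Information Gain = H(Y) - H(Y|Feature)

Before split:
P(positive) = 13/20 = 0.6500
H(Y) = 0.9341 bits

After split:
Feature=0: H = 0.8631 bits (weight = 7/20)
Feature=1: H = 0.6194 bits (weight = 13/20)
H(Y|Feature) = (7/20)×0.8631 + (13/20)×0.6194 = 0.7047 bits

Information Gain = 0.9341 - 0.7047 = 0.2294 bits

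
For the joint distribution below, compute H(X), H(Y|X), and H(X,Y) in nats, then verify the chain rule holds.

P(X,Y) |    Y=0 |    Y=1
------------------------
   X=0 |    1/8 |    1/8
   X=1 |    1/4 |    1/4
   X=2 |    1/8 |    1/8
H(X,Y) = 1.7329, H(X) = 1.0397, H(Y|X) = 0.6931 (all in nats)

Chain rule: H(X,Y) = H(X) + H(Y|X)

Left side — joint entropy directly:
H(X,Y) = -Σ p(x,y) log p(x,y) = 1.7329 nats

Right side — compute H(Y|X) from the conditional distributions:
P(X) = (1/4, 1/2, 1/4), so H(X) = 1.0397 nats
H(Y|X) = Σ_x P(X=x) · H(Y|X=x):
  P(Y|X=0) = (1/2, 1/2), H(Y|X=0) = 0.6931, weight P(X=0) = 1/4
  P(Y|X=1) = (1/2, 1/2), H(Y|X=1) = 0.6931, weight P(X=1) = 1/2
  P(Y|X=2) = (1/2, 1/2), H(Y|X=2) = 0.6931, weight P(X=2) = 1/4
H(Y|X) = 0.6931 nats

H(X) + H(Y|X) = 1.0397 + 0.6931 = 1.7329 nats

Both sides equal 1.7329 nats. ✓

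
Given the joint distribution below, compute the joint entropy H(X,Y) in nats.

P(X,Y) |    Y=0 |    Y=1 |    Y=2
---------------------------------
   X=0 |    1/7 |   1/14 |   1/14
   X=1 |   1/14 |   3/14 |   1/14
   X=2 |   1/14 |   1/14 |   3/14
2.0692 nats

Joint entropy is H(X,Y) = -Σ_{x,y} p(x,y) log p(x,y).

Summing over all non-zero entries:
H(X,Y) = -[1/7·log_e(1/7) + 1/14·log_e(1/14) + 1/14·log_e(1/14) + 1/14·log_e(1/14) + 3/14·log_e(3/14) + 1/14·log_e(1/14) + 1/14·log_e(1/14) + 1/14·log_e(1/14) + 3/14·log_e(3/14)]
H(X,Y) = 2.0692 nats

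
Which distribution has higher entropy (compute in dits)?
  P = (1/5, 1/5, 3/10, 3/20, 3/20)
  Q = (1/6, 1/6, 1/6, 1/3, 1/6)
P

Computing entropies in dits:
H(P) = 0.6836
H(Q) = 0.6778

Distribution P has higher entropy.

Intuition: The distribution closer to uniform (more spread out) has higher entropy.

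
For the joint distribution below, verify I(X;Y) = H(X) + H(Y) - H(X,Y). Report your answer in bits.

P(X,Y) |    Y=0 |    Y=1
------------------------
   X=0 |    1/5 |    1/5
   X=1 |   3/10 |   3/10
I(X;Y) = 0.0000 bits

Mutual information has multiple equivalent forms:
- I(X;Y) = H(X) - H(X|Y)
- I(X;Y) = H(Y) - H(Y|X)
- I(X;Y) = H(X) + H(Y) - H(X,Y)

Computing all quantities:
H(X) = 0.9710, H(Y) = 1.0000, H(X,Y) = 1.9710
H(X|Y) = 0.9710, H(Y|X) = 1.0000

Verification:
H(X) - H(X|Y) = 0.9710 - 0.9710 = 0.0000
H(Y) - H(Y|X) = 1.0000 - 1.0000 = 0.0000
H(X) + H(Y) - H(X,Y) = 0.9710 + 1.0000 - 1.9710 = 0.0000

All forms give I(X;Y) = 0.0000 bits. ✓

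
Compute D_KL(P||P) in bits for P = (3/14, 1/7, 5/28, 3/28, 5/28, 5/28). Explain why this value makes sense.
0.0000 bits

KL divergence satisfies the Gibbs inequality: D_KL(P||Q) ≥ 0 for all distributions P, Q.

D_KL(P||Q) = Σ p(x) log(p(x)/q(x))
Each term is p(x) × log_2(p(x)/p(x)) = p(x) × log_2(1) = 0, so the sum is 0.
D_KL(P||Q) = 0.0000 bits

When P = Q, the KL divergence is exactly 0, as there is no 'divergence' between identical distributions.

This non-negativity is a fundamental property: relative entropy cannot be negative because it measures how different Q is from P.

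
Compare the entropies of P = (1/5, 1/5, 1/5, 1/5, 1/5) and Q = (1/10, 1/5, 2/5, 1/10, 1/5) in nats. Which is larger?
P

Computing entropies in nats:
H(P) = 1.6094
H(Q) = 1.4708

Distribution P has higher entropy.

Intuition: The distribution closer to uniform (more spread out) has higher entropy.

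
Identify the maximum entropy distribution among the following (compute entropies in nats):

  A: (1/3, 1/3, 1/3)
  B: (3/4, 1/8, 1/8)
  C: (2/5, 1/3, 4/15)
A

For a discrete distribution over n outcomes, entropy is maximized by the uniform distribution.

Computing entropies:
H(A) = 1.0986 nats
H(B) = 0.7356 nats
H(C) = 1.0852 nats

The uniform distribution (where all probabilities equal 1/3) achieves the maximum entropy of log_e(3) = 1.0986 nats.

Distribution A has the highest entropy.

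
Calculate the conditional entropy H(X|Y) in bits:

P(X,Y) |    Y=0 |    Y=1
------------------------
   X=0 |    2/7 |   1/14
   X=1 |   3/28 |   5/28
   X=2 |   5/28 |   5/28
1.4798 bits

Using the chain rule: H(X|Y) = H(X,Y) - H(Y)

First, compute H(X,Y) = 2.4651 bits

Marginal P(Y) = (4/7, 3/7)
H(Y) = 0.9852 bits

H(X|Y) = H(X,Y) - H(Y) = 2.4651 - 0.9852 = 1.4798 bits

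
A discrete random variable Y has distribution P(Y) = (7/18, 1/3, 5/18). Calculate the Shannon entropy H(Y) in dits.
0.4731 dits

Shannon entropy is H(X) = -Σ p(x) log p(x).

For P = (7/18, 1/3, 5/18):
H = -7/18 × log_10(7/18) -1/3 × log_10(1/3) -5/18 × log_10(5/18)
H = 0.4731 dits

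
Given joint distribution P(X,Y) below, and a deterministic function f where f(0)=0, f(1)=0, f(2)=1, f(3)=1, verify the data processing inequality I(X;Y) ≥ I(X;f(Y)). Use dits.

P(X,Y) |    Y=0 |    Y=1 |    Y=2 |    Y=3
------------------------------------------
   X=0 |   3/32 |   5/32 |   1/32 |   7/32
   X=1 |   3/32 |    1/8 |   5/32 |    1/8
I(X;Y) = 0.0261, I(X;f(Y)) = 0.0009, inequality holds: 0.0261 ≥ 0.0009

Data Processing Inequality: For any Markov chain X → Y → Z, we have I(X;Y) ≥ I(X;Z).

Here Z = f(Y) is a deterministic function of Y, forming X → Y → Z.

Original I(X;Y) = 0.0261 dits

After applying f:
P(X,Z) where Z=f(Y):
- P(X,Z=0) = P(X,Y=0) + P(X,Y=1)
- P(X,Z=1) = P(X,Y=2) + P(X,Y=3)

I(X;Z) = I(X;f(Y)) = 0.0009 dits

Verification: 0.0261 ≥ 0.0009 ✓

Information cannot be created by processing; the function f can only lose information about X.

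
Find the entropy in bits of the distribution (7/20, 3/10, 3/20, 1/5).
1.9261 bits

Shannon entropy is H(X) = -Σ p(x) log p(x).

For P = (7/20, 3/10, 3/20, 1/5):
H = -7/20 × log_2(7/20) -3/10 × log_2(3/10) -3/20 × log_2(3/20) -1/5 × log_2(1/5)
H = 1.9261 bits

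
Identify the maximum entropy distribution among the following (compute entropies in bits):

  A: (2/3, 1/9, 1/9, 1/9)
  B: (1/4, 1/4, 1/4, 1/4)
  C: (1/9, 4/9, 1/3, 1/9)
B

For a discrete distribution over n outcomes, entropy is maximized by the uniform distribution.

Computing entropies:
H(A) = 1.4466 bits
H(B) = 2.0000 bits
H(C) = 1.7527 bits

The uniform distribution (where all probabilities equal 1/4) achieves the maximum entropy of log_2(4) = 2.0000 bits.

Distribution B has the highest entropy.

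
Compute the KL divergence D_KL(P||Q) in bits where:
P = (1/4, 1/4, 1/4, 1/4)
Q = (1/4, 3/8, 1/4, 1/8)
0.1038 bits

KL divergence: D_KL(P||Q) = Σ p(x) log(p(x)/q(x))

Computing term by term:
  x=0: 1/4 × log_2[(1/4)/(1/4)] = 1/4 × 0.0000 = 0.0000
  x=1: 1/4 × log_2[(1/4)/(3/8)] = 1/4 × -0.5850 = -0.1462
  x=2: 1/4 × log_2[(1/4)/(1/4)] = 1/4 × 0.0000 = 0.0000
  x=3: 1/4 × log_2[(1/4)/(1/8)] = 1/4 × 1.0000 = 0.2500

D_KL(P||Q) = 0.1038 bits

Note: KL divergence is always non-negative and equals 0 iff P = Q.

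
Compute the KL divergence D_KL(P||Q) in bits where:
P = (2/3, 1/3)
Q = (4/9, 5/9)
0.1443 bits

KL divergence: D_KL(P||Q) = Σ p(x) log(p(x)/q(x))

Computing term by term:
  x=0: 2/3 × log_2[(2/3)/(4/9)] = 2/3 × 0.5850 = 0.3900
  x=1: 1/3 × log_2[(1/3)/(5/9)] = 1/3 × -0.7370 = -0.2457

D_KL(P||Q) = 0.1443 bits

Note: KL divergence is always non-negative and equals 0 iff P = Q.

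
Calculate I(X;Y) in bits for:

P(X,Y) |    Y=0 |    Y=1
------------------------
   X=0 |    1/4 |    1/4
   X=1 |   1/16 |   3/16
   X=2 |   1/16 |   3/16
0.0488 bits

Mutual information: I(X;Y) = H(X) + H(Y) - H(X,Y)

Marginals:
P(X) = (1/2, 1/4, 1/4), H(X) = 1.5000 bits
P(Y) = (3/8, 5/8), H(Y) = 0.9544 bits

Joint entropy: H(X,Y) = 2.4056 bits

I(X;Y) = 1.5000 + 0.9544 - 2.4056 = 0.0488 bits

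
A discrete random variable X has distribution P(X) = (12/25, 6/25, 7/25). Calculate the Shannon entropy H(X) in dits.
0.4565 dits

Shannon entropy is H(X) = -Σ p(x) log p(x).

For P = (12/25, 6/25, 7/25):
H = -12/25 × log_10(12/25) -6/25 × log_10(6/25) -7/25 × log_10(7/25)
H = 0.4565 dits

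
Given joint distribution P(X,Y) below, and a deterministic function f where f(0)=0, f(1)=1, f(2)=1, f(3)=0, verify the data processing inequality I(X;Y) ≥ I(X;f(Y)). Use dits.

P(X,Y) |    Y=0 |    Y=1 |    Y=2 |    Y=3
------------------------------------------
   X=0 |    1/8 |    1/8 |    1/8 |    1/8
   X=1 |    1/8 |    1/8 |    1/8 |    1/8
I(X;Y) = 0.0000, I(X;f(Y)) = 0.0000, inequality holds: 0.0000 ≥ 0.0000

Data Processing Inequality: For any Markov chain X → Y → Z, we have I(X;Y) ≥ I(X;Z).

Here Z = f(Y) is a deterministic function of Y, forming X → Y → Z.

Original I(X;Y) = 0.0000 dits

After applying f:
P(X,Z) where Z=f(Y):
- P(X,Z=0) = P(X,Y=0) + P(X,Y=3)
- P(X,Z=1) = P(X,Y=1) + P(X,Y=2)

I(X;Z) = I(X;f(Y)) = 0.0000 dits

Verification: 0.0000 ≥ 0.0000 ✓

Information cannot be created by processing; the function f can only lose information about X.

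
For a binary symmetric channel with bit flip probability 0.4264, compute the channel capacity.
0.0157 bits

For a binary symmetric channel (BSC) with error probability p:
Capacity C = 1 - H(p) bits per symbol

where H(p) = -p log₂(p) - (1-p) log₂(1-p) is the binary entropy function.

H(0.4264) = 0.9843 bits
C = 1 - 0.9843 = 0.0157 bits per symbol

This means we can reliably transmit up to 0.0157 bits of information per channel use.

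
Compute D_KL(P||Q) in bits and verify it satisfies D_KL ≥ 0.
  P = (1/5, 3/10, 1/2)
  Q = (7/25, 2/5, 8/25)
0.1003 bits

KL divergence satisfies the Gibbs inequality: D_KL(P||Q) ≥ 0 for all distributions P, Q.

D_KL(P||Q) = Σ p(x) log(p(x)/q(x))
Term by term:
  x=0: 1/5 × log_2[(1/5)/(7/25)] = -0.0971
  x=1: 3/10 × log_2[(3/10)/(2/5)] = -0.1245
  x=2: 1/2 × log_2[(1/2)/(8/25)] = 0.3219
D_KL(P||Q) = 0.1003 bits

D_KL(P||Q) = 0.1003 ≥ 0 ✓

This non-negativity is a fundamental property: relative entropy cannot be negative because it measures how different Q is from P.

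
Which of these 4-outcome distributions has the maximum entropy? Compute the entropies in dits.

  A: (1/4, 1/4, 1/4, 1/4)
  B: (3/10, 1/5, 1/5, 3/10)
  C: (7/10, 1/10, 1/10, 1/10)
A

For a discrete distribution over n outcomes, entropy is maximized by the uniform distribution.

Computing entropies:
H(A) = 0.6021 dits
H(B) = 0.5933 dits
H(C) = 0.4084 dits

The uniform distribution (where all probabilities equal 1/4) achieves the maximum entropy of log_10(4) = 0.6021 dits.

Distribution A has the highest entropy.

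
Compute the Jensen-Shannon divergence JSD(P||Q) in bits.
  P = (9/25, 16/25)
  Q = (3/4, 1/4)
0.1143 bits

Jensen-Shannon divergence is:
JSD(P||Q) = 0.5 × D_KL(P||M) + 0.5 × D_KL(Q||M)
where M = 0.5 × (P + Q) is the mixture distribution.

M = 0.5 × (9/25, 16/25) + 0.5 × (3/4, 1/4) = (0.555, 0.445)

D_KL(P||M) = 0.1107 bits
D_KL(Q||M) = 0.1178 bits

JSD(P||Q) = 0.5 × 0.1107 + 0.5 × 0.1178 = 0.1143 bits

Unlike KL divergence, JSD is symmetric and bounded: 0 ≤ JSD ≤ log(2).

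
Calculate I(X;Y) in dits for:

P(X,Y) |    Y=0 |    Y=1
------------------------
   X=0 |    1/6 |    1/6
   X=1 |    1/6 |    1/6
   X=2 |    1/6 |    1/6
0.0000 dits

Mutual information: I(X;Y) = H(X) + H(Y) - H(X,Y)

Marginals:
P(X) = (1/3, 1/3, 1/3), H(X) = 0.4771 dits
P(Y) = (1/2, 1/2), H(Y) = 0.3010 dits

Joint entropy: H(X,Y) = 0.7782 dits

I(X;Y) = 0.4771 + 0.3010 - 0.7782 = 0.0000 dits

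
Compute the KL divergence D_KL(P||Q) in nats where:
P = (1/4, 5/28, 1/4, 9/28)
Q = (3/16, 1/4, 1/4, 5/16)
0.0209 nats

KL divergence: D_KL(P||Q) = Σ p(x) log(p(x)/q(x))

Computing term by term:
  x=0: 1/4 × log_e[(1/4)/(3/16)] = 1/4 × 0.2877 = 0.0719
  x=1: 5/28 × log_e[(5/28)/(1/4)] = 5/28 × -0.3365 = -0.0601
  x=2: 1/4 × log_e[(1/4)/(1/4)] = 1/4 × 0.0000 = 0.0000
  x=3: 9/28 × log_e[(9/28)/(5/16)] = 9/28 × 0.0282 = 0.0091

D_KL(P||Q) = 0.0209 nats

Note: KL divergence is always non-negative and equals 0 iff P = Q.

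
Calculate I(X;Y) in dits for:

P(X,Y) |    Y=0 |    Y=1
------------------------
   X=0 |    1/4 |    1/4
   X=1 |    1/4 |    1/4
0.0000 dits

Mutual information: I(X;Y) = H(X) + H(Y) - H(X,Y)

Marginals:
P(X) = (1/2, 1/2), H(X) = 0.3010 dits
P(Y) = (1/2, 1/2), H(Y) = 0.3010 dits

Joint entropy: H(X,Y) = 0.6021 dits

I(X;Y) = 0.3010 + 0.3010 - 0.6021 = 0.0000 dits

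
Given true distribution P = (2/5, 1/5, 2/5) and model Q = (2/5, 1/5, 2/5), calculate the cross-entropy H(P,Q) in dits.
0.4581 dits

Cross-entropy: H(P,Q) = -Σ p(x) log q(x)

Alternatively: H(P,Q) = H(P) + D_KL(P||Q)
H(P) = 0.4581 dits
D_KL(P||Q) = 0.0000 dits

H(P,Q) = 0.4581 + 0.0000 = 0.4581 dits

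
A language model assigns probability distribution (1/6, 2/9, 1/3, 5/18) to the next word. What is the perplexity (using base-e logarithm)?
3.8763

Perplexity is e^H (or exp(H) for natural log).

First, H = -Σ p log p = 1.3549 nats
Perplexity = e^1.3549 = 3.8763

Interpretation: The model's uncertainty is equivalent to choosing uniformly among 3.9 options.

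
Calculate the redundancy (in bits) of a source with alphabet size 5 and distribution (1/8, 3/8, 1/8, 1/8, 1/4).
0.1663 bits

Redundancy measures how far a source is from maximum entropy:
R = H_max - H(X)

Maximum entropy for 5 symbols: H_max = log_2(5) = 2.3219 bits
Actual entropy: H(X) = 2.1556 bits
Redundancy: R = 2.3219 - 2.1556 = 0.1663 bits

This redundancy represents potential for compression: the source could be compressed by 0.1663 bits per symbol.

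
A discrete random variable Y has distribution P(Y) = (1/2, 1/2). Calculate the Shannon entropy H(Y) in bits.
1.0000 bits

Shannon entropy is H(X) = -Σ p(x) log p(x).

For P = (1/2, 1/2):
H = -1/2 × log_2(1/2) -1/2 × log_2(1/2)
H = 1.0000 bits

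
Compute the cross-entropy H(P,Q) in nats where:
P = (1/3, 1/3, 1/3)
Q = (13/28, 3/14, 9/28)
1.1476 nats

Cross-entropy: H(P,Q) = -Σ p(x) log q(x)

Alternatively: H(P,Q) = H(P) + D_KL(P||Q)
H(P) = 1.0986 nats
D_KL(P||Q) = 0.0489 nats

H(P,Q) = 1.0986 + 0.0489 = 1.1476 nats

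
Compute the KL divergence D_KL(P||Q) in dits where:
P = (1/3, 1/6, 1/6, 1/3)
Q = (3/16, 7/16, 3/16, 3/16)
0.0882 dits

KL divergence: D_KL(P||Q) = Σ p(x) log(p(x)/q(x))

Computing term by term:
  x=0: 1/3 × log_10[(1/3)/(3/16)] = 1/3 × 0.2499 = 0.0833
  x=1: 1/6 × log_10[(1/6)/(7/16)] = 1/6 × -0.4191 = -0.0699
  x=2: 1/6 × log_10[(1/6)/(3/16)] = 1/6 × -0.0512 = -0.0085
  x=3: 1/3 × log_10[(1/3)/(3/16)] = 1/3 × 0.2499 = 0.0833

D_KL(P||Q) = 0.0882 dits

Note: KL divergence is always non-negative and equals 0 iff P = Q.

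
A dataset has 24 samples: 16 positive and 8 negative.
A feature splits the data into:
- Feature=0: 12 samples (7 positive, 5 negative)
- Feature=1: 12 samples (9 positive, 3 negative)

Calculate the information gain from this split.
0.0227 bits

Information Gain = H(Y) - H(Y|Feature)

Before split:
P(positive) = 16/24 = 0.6667
H(Y) = 0.9183 bits

After split:
Feature=0: H = 0.9799 bits (weight = 12/24)
Feature=1: H = 0.8113 bits (weight = 12/24)
H(Y|Feature) = (12/24)×0.9799 + (12/24)×0.8113 = 0.8956 bits

Information Gain = 0.9183 - 0.8956 = 0.0227 bits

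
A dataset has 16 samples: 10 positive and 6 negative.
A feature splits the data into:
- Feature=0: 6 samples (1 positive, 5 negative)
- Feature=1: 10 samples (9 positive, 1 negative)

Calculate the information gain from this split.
0.4176 bits

Information Gain = H(Y) - H(Y|Feature)

Before split:
P(positive) = 10/16 = 0.6250
H(Y) = 0.9544 bits

After split:
Feature=0: H = 0.6500 bits (weight = 6/16)
Feature=1: H = 0.4690 bits (weight = 10/16)
H(Y|Feature) = (6/16)×0.6500 + (10/16)×0.4690 = 0.5369 bits

Information Gain = 0.9544 - 0.5369 = 0.4176 bits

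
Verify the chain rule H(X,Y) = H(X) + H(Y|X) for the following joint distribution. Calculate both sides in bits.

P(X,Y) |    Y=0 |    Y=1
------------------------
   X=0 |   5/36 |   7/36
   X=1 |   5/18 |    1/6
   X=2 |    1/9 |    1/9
H(X,Y) = 2.5035, H(X) = 1.5305, H(Y|X) = 0.9730 (all in bits)

Chain rule: H(X,Y) = H(X) + H(Y|X)

Left side — joint entropy directly:
H(X,Y) = -Σ p(x,y) log p(x,y) = 2.5035 bits

Right side — compute H(Y|X) from the conditional distributions:
P(X) = (1/3, 4/9, 2/9), so H(X) = 1.5305 bits
H(Y|X) = Σ_x P(X=x) · H(Y|X=x):
  P(Y|X=0) = (5/12, 7/12), H(Y|X=0) = 0.9799, weight P(X=0) = 1/3
  P(Y|X=1) = (5/8, 3/8), H(Y|X=1) = 0.9544, weight P(X=1) = 4/9
  P(Y|X=2) = (1/2, 1/2), H(Y|X=2) = 1.0000, weight P(X=2) = 2/9
H(Y|X) = 0.9730 bits

H(X) + H(Y|X) = 1.5305 + 0.9730 = 2.5035 bits

Both sides equal 2.5035 bits. ✓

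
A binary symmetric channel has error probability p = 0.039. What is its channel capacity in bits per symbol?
0.7623 bits

For a binary symmetric channel (BSC) with error probability p:
Capacity C = 1 - H(p) bits per symbol

where H(p) = -p log₂(p) - (1-p) log₂(1-p) is the binary entropy function.

H(0.039) = 0.2377 bits
C = 1 - 0.2377 = 0.7623 bits per symbol

This means we can reliably transmit up to 0.7623 bits of information per channel use.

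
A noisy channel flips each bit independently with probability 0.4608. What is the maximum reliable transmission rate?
0.0044 bits

For a binary symmetric channel (BSC) with error probability p:
Capacity C = 1 - H(p) bits per symbol

where H(p) = -p log₂(p) - (1-p) log₂(1-p) is the binary entropy function.

H(0.4608) = 0.9956 bits
C = 1 - 0.9956 = 0.0044 bits per symbol

This means we can reliably transmit up to 0.0044 bits of information per channel use.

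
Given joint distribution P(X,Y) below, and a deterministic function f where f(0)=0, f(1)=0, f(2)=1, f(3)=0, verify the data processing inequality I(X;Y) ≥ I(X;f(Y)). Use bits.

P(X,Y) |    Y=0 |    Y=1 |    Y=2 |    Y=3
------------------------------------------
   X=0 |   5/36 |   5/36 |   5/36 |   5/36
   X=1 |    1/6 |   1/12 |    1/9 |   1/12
I(X;Y) = 0.0154, I(X;f(Y)) = 0.0000, inequality holds: 0.0154 ≥ 0.0000

Data Processing Inequality: For any Markov chain X → Y → Z, we have I(X;Y) ≥ I(X;Z).

Here Z = f(Y) is a deterministic function of Y, forming X → Y → Z.

Original I(X;Y) = 0.0154 bits

After applying f:
P(X,Z) where Z=f(Y):
- P(X,Z=0) = P(X,Y=0) + P(X,Y=1) + P(X,Y=3)
- P(X,Z=1) = P(X,Y=2)

I(X;Z) = I(X;f(Y)) = 0.0000 bits

Verification: 0.0154 ≥ 0.0000 ✓

Information cannot be created by processing; the function f can only lose information about X.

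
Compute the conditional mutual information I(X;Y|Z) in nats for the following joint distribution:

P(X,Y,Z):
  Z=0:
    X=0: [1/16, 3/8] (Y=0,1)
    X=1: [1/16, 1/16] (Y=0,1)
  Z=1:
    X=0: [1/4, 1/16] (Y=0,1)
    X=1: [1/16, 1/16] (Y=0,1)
0.0506 nats

Conditional mutual information: I(X;Y|Z) = H(X|Z) + H(Y|Z) - H(X,Y|Z)

H(Z) = 0.6853
H(X,Z) = 1.2450 → H(X|Z) = 0.5597
H(Y,Z) = 1.2450 → H(Y|Z) = 0.5597
H(X,Y,Z) = 1.7541 → H(X,Y|Z) = 1.0688

I(X;Y|Z) = 0.5597 + 0.5597 - 1.0688 = 0.0506 nats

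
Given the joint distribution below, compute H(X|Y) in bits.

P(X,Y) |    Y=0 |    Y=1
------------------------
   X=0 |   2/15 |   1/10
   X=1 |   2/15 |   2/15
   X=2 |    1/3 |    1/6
1.4831 bits

Using the chain rule: H(X|Y) = H(X,Y) - H(Y)

First, compute H(X,Y) = 2.4541 bits

Marginal P(Y) = (3/5, 2/5)
H(Y) = 0.9710 bits

H(X|Y) = H(X,Y) - H(Y) = 2.4541 - 0.9710 = 1.4831 bits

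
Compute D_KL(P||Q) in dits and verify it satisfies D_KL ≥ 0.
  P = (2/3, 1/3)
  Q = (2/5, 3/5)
0.0628 dits

KL divergence satisfies the Gibbs inequality: D_KL(P||Q) ≥ 0 for all distributions P, Q.

D_KL(P||Q) = Σ p(x) log(p(x)/q(x))
Term by term:
  x=0: 2/3 × log_10[(2/3)/(2/5)] = 0.1479
  x=1: 1/3 × log_10[(1/3)/(3/5)] = -0.0851
D_KL(P||Q) = 0.0628 dits

D_KL(P||Q) = 0.0628 ≥ 0 ✓

This non-negativity is a fundamental property: relative entropy cannot be negative because it measures how different Q is from P.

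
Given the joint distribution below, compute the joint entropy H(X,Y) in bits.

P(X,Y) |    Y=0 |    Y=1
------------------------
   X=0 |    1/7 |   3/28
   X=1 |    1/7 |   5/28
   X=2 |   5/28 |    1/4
2.5350 bits

Joint entropy is H(X,Y) = -Σ_{x,y} p(x,y) log p(x,y).

Summing over all non-zero entries:
H(X,Y) = -[1/7·log_2(1/7) + 3/28·log_2(3/28) + 1/7·log_2(1/7) + 5/28·log_2(5/28) + 5/28·log_2(5/28) + 1/4·log_2(1/4)]
H(X,Y) = 2.5350 bits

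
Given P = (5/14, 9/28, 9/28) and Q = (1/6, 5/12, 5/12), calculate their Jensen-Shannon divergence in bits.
0.0345 bits

Jensen-Shannon divergence is:
JSD(P||Q) = 0.5 × D_KL(P||M) + 0.5 × D_KL(Q||M)
where M = 0.5 × (P + Q) is the mixture distribution.

M = 0.5 × (5/14, 9/28, 9/28) + 0.5 × (1/6, 5/12, 5/12) = (0.261905, 0.369048, 0.369048)

D_KL(P||M) = 0.0317 bits
D_KL(Q||M) = 0.0372 bits

JSD(P||Q) = 0.5 × 0.0317 + 0.5 × 0.0372 = 0.0345 bits

Unlike KL divergence, JSD is symmetric and bounded: 0 ≤ JSD ≤ log(2).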